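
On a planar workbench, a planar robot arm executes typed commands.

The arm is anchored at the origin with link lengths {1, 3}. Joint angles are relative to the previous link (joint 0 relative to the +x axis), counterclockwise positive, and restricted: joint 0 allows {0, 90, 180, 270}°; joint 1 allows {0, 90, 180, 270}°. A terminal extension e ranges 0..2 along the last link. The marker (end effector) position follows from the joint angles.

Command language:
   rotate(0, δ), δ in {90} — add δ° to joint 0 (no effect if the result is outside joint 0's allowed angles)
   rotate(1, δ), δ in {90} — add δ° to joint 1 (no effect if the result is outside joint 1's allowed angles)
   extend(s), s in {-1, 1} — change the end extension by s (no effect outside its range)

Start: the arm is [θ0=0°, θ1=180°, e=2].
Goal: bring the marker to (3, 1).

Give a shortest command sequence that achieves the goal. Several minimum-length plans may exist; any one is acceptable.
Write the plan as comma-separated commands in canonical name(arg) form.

rotate(0, 90), rotate(1, 90), extend(-1), extend(-1)

begin: [θ0=0°, θ1=180°, e=2]
[1] after rotate(0, 90): [θ0=90°, θ1=180°, e=2]
[2] after rotate(1, 90): [θ0=90°, θ1=270°, e=2]
[3] after extend(-1): [θ0=90°, θ1=270°, e=1]
[4] after extend(-1): [θ0=90°, θ1=270°, e=0]
shorter routes all fall short; 4 is best.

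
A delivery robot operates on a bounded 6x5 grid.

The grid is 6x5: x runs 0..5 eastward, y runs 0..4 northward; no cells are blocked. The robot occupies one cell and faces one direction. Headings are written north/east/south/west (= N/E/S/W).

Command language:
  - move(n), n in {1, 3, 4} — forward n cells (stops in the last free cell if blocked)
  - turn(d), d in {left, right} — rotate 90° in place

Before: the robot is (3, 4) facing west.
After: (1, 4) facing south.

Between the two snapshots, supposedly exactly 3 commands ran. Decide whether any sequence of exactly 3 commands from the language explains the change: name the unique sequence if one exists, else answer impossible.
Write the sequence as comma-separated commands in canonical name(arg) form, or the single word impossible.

move(1), move(1), turn(left)

key: position moved to (1,4) AND the heading swung to S — translation plus rotation needed
t0: (3, 4) facing west
[1] after move(1): (2, 4) facing west
[2] after move(1): (1, 4) facing west
[3] after turn(left): (1, 4) facing south
no other 3-command option fits: unique.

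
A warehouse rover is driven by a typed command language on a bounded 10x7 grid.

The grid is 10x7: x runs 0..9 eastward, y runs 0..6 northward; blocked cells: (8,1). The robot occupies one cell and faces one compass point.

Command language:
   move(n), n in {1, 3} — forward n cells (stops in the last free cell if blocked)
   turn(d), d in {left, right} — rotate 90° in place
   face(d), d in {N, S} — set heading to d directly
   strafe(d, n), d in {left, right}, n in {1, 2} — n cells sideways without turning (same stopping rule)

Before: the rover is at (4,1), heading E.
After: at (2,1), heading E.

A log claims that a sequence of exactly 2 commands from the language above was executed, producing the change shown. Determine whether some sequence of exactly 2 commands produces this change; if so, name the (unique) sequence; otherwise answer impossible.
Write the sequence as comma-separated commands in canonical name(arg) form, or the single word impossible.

impossible

all 100 sequences checked — none match.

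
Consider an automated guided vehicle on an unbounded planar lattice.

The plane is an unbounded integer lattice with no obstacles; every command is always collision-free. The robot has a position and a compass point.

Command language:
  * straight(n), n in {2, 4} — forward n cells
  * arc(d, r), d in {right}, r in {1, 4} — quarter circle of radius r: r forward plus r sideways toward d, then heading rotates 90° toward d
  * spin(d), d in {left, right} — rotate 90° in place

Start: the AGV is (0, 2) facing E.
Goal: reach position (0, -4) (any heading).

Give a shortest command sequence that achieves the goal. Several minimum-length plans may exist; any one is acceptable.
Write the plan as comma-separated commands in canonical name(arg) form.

arc(right, 1), straight(4), arc(right, 1)

start: (0, 2) facing E
step 1 (arc(right, 1)): (1, 1) facing S
step 2 (straight(4)): (1, -3) facing S
step 3 (arc(right, 1)): (0, -4) facing W
shorter routes all fall short; 3 is best.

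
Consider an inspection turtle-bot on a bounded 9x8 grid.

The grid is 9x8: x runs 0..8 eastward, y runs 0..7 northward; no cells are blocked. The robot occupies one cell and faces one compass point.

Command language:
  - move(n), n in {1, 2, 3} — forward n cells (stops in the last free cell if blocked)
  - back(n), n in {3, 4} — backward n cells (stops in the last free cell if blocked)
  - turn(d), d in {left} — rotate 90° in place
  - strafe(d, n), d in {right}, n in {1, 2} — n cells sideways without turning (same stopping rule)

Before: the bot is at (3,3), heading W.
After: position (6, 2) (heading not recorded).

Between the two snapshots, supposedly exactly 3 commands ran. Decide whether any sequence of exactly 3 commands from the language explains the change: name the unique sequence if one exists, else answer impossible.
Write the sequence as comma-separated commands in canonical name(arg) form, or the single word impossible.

back(3), turn(left), move(1)

key: running move(1) before back(3) would end elsewhere — order is forced
start: at (3,3), heading W
t=1 back(3) ⇒ at (6,3), heading W
t=2 turn(left) ⇒ at (6,3), heading S
t=3 move(1) ⇒ at (6,2), heading S
uniquely the one of 512 3-step routes that fits.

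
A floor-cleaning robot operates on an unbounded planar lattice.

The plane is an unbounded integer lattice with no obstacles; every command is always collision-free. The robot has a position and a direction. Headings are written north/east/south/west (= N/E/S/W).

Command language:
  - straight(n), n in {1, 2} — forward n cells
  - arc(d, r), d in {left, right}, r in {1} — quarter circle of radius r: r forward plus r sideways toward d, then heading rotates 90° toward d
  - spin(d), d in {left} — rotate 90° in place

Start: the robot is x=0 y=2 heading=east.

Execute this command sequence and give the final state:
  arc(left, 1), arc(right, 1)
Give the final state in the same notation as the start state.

x=2 y=4 heading=east

begin: x=0 y=2 heading=east
t=1 arc(left, 1) ⇒ x=1 y=3 heading=north
t=2 arc(right, 1) ⇒ x=2 y=4 heading=east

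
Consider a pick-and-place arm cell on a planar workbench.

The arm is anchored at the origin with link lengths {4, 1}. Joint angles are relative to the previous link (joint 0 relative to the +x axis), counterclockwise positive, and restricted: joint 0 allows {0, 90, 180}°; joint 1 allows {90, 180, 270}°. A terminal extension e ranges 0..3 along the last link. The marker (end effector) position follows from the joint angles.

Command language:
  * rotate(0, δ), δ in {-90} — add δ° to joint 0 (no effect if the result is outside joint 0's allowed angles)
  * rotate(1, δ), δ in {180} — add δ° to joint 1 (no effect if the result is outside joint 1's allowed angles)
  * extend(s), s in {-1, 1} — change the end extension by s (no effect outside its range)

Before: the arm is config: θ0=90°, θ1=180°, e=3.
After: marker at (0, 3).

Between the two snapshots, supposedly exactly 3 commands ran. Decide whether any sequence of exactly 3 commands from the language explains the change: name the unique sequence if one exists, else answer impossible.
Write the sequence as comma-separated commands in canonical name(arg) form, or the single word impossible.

extend(-1), extend(-1), extend(-1)

t0: config: θ0=90°, θ1=180°, e=3
step 1 (extend(-1)): config: θ0=90°, θ1=180°, e=2
step 2 (extend(-1)): config: θ0=90°, θ1=180°, e=1
step 3 (extend(-1)): config: θ0=90°, θ1=180°, e=0
all 64 alternatives checked — unique.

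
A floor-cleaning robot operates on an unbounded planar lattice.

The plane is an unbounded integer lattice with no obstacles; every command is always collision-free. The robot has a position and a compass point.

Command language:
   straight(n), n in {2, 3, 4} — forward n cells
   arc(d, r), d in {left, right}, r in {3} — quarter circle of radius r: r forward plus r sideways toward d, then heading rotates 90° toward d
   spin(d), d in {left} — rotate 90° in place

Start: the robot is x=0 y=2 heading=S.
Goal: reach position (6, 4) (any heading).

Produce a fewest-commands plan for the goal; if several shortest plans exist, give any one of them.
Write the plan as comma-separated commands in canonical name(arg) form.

initial: x=0 y=2 heading=S
1. arc(left, 3) → x=3 y=-1 heading=E
2. arc(left, 3) → x=6 y=2 heading=N
3. straight(2) → x=6 y=4 heading=N
minimal: 3 command(s), checked below 3.

arc(left, 3), arc(left, 3), straight(2)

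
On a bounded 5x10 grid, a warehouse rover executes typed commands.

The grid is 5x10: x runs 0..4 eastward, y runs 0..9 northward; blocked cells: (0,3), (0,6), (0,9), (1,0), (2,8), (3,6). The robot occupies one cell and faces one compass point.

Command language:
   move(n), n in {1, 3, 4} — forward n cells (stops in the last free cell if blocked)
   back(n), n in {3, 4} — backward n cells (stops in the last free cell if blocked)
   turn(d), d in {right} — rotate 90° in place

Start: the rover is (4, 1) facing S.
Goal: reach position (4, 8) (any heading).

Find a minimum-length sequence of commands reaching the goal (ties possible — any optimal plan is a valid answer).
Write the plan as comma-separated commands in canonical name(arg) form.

back(3), back(4)

start: (4, 1) facing S
[1] after back(3): (4, 4) facing S
[2] after back(4): (4, 8) facing S
shorter routes all fall short; 2 is best.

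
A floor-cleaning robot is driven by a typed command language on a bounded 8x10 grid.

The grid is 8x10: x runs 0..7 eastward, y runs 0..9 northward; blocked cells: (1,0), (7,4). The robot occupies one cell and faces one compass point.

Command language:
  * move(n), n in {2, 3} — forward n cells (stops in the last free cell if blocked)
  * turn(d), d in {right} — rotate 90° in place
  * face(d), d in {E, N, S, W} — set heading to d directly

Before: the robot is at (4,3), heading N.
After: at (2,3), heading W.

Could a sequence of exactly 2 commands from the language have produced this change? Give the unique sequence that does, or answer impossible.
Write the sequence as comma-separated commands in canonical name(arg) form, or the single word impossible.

key: cell and facing (now W) both changed — the 2 commands mix motion and turning
initial: at (4,3), heading N
[1] after face(W): at (4,3), heading W
[2] after move(2): at (2,3), heading W
no rival 2-sequence matches.

face(W), move(2)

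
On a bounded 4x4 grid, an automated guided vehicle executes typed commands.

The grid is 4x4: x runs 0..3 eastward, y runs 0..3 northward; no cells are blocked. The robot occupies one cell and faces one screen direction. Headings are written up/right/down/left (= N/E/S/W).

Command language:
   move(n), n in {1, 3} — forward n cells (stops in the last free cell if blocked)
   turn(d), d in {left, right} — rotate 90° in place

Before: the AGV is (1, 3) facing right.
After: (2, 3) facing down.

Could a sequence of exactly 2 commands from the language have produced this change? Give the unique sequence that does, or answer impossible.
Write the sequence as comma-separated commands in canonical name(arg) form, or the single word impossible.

move(1), turn(right)

key: running turn(right) before move(1) would end elsewhere — order is forced
t0: (1, 3) facing right
step 1 (move(1)): (2, 3) facing right
step 2 (turn(right)): (2, 3) facing down
all 16 alternatives checked — unique.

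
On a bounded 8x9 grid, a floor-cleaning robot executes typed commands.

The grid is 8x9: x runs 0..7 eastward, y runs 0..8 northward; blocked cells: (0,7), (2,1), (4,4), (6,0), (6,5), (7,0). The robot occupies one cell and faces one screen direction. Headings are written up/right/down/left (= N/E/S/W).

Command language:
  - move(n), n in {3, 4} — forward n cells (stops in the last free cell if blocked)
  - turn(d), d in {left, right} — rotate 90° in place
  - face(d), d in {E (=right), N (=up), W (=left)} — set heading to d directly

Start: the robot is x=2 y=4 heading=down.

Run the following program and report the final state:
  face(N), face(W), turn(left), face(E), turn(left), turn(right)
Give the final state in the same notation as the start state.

start: x=2 y=4 heading=down
1. face(N) → x=2 y=4 heading=up
2. face(W) → x=2 y=4 heading=left
3. turn(left) → x=2 y=4 heading=down
4. face(E) → x=2 y=4 heading=right
5. turn(left) → x=2 y=4 heading=up
6. turn(right) → x=2 y=4 heading=right

x=2 y=4 heading=right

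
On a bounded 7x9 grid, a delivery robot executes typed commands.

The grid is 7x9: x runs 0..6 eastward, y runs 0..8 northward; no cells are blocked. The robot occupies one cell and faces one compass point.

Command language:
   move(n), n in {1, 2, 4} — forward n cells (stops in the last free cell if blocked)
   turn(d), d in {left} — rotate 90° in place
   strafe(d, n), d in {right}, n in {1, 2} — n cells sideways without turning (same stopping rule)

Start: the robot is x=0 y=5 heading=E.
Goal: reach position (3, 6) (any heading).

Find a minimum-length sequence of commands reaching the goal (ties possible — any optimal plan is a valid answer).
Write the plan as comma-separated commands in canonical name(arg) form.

begin: x=0 y=5 heading=E
t=1 turn(left) ⇒ x=0 y=5 heading=N
t=2 strafe(right, 2) ⇒ x=2 y=5 heading=N
t=3 move(1) ⇒ x=2 y=6 heading=N
t=4 strafe(right, 1) ⇒ x=3 y=6 heading=N
nothing shorter than 4 reaches the goal.

turn(left), strafe(right, 2), move(1), strafe(right, 1)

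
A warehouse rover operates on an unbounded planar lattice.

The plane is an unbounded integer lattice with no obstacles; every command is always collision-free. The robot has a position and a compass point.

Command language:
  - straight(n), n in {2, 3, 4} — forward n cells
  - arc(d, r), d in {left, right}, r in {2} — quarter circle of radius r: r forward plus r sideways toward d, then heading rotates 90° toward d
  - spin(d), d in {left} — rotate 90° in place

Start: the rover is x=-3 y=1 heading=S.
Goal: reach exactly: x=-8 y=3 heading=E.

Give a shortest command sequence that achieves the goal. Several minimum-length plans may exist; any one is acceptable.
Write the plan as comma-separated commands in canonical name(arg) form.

arc(right, 2), straight(3), arc(right, 2), arc(right, 2)

t0: x=-3 y=1 heading=S
t=1 arc(right, 2) ⇒ x=-5 y=-1 heading=W
t=2 straight(3) ⇒ x=-8 y=-1 heading=W
t=3 arc(right, 2) ⇒ x=-10 y=1 heading=N
t=4 arc(right, 2) ⇒ x=-8 y=3 heading=E
shorter routes all fall short; 4 is best.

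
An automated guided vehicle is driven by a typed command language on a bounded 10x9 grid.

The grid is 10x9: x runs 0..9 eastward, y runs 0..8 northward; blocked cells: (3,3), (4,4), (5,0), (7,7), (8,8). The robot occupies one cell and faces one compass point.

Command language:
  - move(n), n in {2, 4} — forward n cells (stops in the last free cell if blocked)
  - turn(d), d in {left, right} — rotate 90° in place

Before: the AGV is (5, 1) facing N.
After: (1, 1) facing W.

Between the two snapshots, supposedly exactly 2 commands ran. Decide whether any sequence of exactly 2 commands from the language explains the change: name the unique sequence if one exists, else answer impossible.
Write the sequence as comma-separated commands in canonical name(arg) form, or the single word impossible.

key: running move(4) before turn(left) would end elsewhere — order is forced
t0: (5, 1) facing N
step 1 (turn(left)): (5, 1) facing W
step 2 (move(4)): (1, 1) facing W
no other 2-command option fits: unique.

turn(left), move(4)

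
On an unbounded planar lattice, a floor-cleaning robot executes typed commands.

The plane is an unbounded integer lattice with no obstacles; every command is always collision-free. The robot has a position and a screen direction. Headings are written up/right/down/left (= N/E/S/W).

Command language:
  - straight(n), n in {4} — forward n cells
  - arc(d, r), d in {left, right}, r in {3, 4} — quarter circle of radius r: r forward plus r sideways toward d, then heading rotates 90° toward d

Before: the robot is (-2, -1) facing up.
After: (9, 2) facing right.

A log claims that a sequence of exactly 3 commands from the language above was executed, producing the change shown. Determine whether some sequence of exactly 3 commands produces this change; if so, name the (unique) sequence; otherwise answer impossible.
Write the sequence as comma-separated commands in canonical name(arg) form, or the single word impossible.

arc(right, 3), straight(4), straight(4)

key: running straight(4) before arc(right, 3) would end elsewhere — order is forced
begin: (-2, -1) facing up
t=1 arc(right, 3) ⇒ (1, 2) facing right
t=2 straight(4) ⇒ (5, 2) facing right
t=3 straight(4) ⇒ (9, 2) facing right
all 125 alternatives checked — unique.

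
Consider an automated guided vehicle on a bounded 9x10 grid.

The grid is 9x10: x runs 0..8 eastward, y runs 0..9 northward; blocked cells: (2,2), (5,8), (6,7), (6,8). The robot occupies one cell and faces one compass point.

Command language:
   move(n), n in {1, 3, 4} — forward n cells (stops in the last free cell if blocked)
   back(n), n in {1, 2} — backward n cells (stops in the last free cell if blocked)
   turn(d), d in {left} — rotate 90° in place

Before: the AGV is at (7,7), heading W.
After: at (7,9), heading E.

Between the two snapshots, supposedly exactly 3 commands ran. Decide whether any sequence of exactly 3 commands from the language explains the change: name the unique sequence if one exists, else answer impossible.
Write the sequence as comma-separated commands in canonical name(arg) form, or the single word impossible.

turn(left), back(2), turn(left)

key: position moved to (7,9) AND the heading swung to E — translation plus rotation needed
begin: at (7,7), heading W
t=1 turn(left) ⇒ at (7,7), heading S
t=2 back(2) ⇒ at (7,9), heading S
t=3 turn(left) ⇒ at (7,9), heading E
no other 3-command option fits: unique.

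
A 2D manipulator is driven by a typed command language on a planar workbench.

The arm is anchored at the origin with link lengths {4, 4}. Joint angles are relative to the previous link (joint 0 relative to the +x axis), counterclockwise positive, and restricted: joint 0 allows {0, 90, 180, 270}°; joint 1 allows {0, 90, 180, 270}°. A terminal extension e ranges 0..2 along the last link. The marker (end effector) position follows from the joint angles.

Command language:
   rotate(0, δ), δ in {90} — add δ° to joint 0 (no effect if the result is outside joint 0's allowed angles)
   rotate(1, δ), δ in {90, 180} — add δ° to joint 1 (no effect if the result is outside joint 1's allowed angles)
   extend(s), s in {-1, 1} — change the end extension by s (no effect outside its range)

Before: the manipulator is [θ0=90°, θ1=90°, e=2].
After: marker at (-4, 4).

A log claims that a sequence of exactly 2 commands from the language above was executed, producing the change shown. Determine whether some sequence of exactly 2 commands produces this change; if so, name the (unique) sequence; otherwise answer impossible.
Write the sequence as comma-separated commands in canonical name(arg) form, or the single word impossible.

begin: [θ0=90°, θ1=90°, e=2]
step 1 (extend(-1)): [θ0=90°, θ1=90°, e=1]
step 2 (extend(-1)): [θ0=90°, θ1=90°, e=0]
no rival 2-sequence matches.

extend(-1), extend(-1)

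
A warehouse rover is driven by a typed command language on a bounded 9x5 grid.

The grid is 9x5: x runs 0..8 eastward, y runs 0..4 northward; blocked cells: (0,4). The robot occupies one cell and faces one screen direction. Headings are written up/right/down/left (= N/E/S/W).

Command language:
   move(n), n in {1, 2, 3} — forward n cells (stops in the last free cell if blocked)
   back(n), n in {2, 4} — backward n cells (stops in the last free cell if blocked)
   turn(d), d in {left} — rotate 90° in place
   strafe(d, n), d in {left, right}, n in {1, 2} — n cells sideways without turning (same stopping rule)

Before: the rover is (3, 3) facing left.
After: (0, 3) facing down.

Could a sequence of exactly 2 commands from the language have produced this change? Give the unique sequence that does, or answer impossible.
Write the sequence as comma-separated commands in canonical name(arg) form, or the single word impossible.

key: order matters: swapping move(3) and turn(left) lands elsewhere
start: (3, 3) facing left
[1] after move(3): (0, 3) facing left
[2] after turn(left): (0, 3) facing down
no rival 2-sequence matches.

move(3), turn(left)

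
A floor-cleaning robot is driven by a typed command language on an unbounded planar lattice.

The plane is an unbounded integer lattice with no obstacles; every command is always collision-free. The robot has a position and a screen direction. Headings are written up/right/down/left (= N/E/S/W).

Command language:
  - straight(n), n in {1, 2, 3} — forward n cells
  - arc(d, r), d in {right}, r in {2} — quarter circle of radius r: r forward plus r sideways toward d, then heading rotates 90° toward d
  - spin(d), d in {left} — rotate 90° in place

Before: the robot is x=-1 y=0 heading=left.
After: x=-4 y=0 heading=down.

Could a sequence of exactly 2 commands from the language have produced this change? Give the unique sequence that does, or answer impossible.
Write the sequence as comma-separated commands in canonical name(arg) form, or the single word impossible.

straight(3), spin(left)

key: running spin(left) before straight(3) would end elsewhere — order is forced
from: x=-1 y=0 heading=left
[1] after straight(3): x=-4 y=0 heading=left
[2] after spin(left): x=-4 y=0 heading=down
uniquely the one of 25 2-step routes that fits.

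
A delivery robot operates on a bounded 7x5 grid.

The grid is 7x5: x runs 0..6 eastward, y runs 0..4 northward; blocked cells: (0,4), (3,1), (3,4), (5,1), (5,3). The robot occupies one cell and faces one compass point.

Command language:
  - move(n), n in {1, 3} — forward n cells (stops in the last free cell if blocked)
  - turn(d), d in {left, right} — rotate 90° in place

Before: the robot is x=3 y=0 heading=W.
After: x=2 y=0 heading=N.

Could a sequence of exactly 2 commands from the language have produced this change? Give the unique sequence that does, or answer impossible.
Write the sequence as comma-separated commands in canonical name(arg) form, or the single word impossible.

key: cell and facing (now N) both changed — the 2 commands mix motion and turning
t0: x=3 y=0 heading=W
t=1 move(1) ⇒ x=2 y=0 heading=W
t=2 turn(right) ⇒ x=2 y=0 heading=N
uniquely the one of 16 2-step routes that fits.

move(1), turn(right)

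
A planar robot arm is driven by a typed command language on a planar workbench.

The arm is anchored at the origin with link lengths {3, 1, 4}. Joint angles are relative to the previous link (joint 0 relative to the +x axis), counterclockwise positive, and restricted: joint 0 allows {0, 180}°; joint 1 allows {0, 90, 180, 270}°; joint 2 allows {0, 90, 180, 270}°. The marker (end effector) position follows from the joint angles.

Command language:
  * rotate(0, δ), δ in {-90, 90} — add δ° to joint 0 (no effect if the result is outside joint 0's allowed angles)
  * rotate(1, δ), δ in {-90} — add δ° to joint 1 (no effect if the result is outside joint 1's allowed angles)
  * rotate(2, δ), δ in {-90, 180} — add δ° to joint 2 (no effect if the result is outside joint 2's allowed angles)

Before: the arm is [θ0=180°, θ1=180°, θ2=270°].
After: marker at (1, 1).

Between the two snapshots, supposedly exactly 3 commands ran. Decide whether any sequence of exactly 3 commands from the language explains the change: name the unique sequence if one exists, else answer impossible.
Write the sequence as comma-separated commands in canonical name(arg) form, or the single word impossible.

start: [θ0=180°, θ1=180°, θ2=270°]
1. rotate(1, -90) → [θ0=180°, θ1=90°, θ2=270°]
2. rotate(1, -90) → [θ0=180°, θ1=0°, θ2=270°]
3. rotate(1, -90) → [θ0=180°, θ1=270°, θ2=270°]
no rival 3-sequence matches.

rotate(1, -90), rotate(1, -90), rotate(1, -90)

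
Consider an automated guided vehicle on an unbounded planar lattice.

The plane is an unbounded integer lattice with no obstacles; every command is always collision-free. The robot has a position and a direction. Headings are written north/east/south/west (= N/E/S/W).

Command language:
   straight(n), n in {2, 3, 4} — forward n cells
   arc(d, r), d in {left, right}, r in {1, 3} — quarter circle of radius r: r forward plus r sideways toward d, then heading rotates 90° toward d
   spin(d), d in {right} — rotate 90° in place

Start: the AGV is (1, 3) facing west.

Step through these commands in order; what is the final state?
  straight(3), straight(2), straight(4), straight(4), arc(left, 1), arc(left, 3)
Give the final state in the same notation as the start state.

initial: (1, 3) facing west
t=1 straight(3) ⇒ (-2, 3) facing west
t=2 straight(2) ⇒ (-4, 3) facing west
t=3 straight(4) ⇒ (-8, 3) facing west
t=4 straight(4) ⇒ (-12, 3) facing west
t=5 arc(left, 1) ⇒ (-13, 2) facing south
t=6 arc(left, 3) ⇒ (-10, -1) facing east

(-10, -1) facing east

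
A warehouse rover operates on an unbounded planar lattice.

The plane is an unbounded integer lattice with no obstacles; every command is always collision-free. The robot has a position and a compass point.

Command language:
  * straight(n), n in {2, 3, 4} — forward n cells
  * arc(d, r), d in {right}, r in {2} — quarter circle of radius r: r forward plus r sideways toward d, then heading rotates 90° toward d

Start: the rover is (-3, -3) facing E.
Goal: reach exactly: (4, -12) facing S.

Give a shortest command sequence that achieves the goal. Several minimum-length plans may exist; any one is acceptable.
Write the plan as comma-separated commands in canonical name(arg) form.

start: (-3, -3) facing E
t=1 straight(2) ⇒ (-1, -3) facing E
t=2 straight(3) ⇒ (2, -3) facing E
t=3 arc(right, 2) ⇒ (4, -5) facing S
t=4 straight(4) ⇒ (4, -9) facing S
t=5 straight(3) ⇒ (4, -12) facing S
no 4-step plan works, so 5 is optimal.

straight(2), straight(3), arc(right, 2), straight(4), straight(3)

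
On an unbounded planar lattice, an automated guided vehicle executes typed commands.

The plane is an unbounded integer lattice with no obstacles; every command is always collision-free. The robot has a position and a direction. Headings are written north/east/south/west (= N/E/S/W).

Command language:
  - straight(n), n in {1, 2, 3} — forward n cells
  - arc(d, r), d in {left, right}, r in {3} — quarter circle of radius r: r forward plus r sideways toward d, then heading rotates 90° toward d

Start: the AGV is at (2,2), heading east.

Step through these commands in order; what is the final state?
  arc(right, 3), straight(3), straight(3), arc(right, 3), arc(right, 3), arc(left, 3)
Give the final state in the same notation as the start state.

at (-4,-4), heading west

t0: at (2,2), heading east
[1] after arc(right, 3): at (5,-1), heading south
[2] after straight(3): at (5,-4), heading south
[3] after straight(3): at (5,-7), heading south
[4] after arc(right, 3): at (2,-10), heading west
[5] after arc(right, 3): at (-1,-7), heading north
[6] after arc(left, 3): at (-4,-4), heading west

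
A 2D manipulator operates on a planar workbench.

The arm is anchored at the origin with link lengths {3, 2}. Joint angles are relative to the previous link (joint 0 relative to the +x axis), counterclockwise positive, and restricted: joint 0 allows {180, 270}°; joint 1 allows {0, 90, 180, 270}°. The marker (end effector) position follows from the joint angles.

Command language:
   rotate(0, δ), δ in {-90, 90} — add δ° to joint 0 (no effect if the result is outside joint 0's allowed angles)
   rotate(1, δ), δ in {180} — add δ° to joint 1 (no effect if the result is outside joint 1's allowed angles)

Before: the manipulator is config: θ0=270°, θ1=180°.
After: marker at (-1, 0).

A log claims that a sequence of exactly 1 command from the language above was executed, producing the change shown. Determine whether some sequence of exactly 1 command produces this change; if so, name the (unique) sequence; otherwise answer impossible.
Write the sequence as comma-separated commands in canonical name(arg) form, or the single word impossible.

start: config: θ0=270°, θ1=180°
1. rotate(0, -90) → config: θ0=180°, θ1=180°
no other 1-command option fits: unique.

rotate(0, -90)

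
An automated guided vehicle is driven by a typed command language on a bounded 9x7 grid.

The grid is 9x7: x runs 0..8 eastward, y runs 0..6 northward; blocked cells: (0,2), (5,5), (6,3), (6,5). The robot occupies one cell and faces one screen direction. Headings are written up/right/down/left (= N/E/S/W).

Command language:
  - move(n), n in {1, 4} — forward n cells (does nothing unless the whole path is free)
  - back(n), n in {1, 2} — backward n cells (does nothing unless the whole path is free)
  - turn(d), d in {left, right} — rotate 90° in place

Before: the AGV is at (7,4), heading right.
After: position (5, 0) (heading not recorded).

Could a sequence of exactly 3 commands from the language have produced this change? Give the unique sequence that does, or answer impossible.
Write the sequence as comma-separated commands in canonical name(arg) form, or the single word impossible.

key: order matters: swapping back(2) and move(4) lands elsewhere
initial: at (7,4), heading right
step 1 (back(2)): at (5,4), heading right
step 2 (turn(right)): at (5,4), heading down
step 3 (move(4)): at (5,0), heading down
no other 3-command option fits: unique.

back(2), turn(right), move(4)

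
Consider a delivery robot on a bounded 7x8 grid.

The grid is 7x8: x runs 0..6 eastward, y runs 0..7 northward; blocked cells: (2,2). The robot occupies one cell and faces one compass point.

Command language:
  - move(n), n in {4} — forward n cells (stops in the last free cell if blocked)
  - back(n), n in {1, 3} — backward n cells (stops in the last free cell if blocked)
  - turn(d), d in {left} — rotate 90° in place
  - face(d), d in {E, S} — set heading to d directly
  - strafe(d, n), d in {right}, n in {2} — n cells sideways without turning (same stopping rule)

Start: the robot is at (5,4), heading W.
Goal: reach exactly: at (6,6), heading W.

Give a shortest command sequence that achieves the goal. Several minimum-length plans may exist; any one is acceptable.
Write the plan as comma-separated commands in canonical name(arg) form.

strafe(right, 2), back(3)

initial: at (5,4), heading W
[1] after strafe(right, 2): at (5,6), heading W
[2] after back(3): at (6,6), heading W
shorter routes all fall short; 2 is best.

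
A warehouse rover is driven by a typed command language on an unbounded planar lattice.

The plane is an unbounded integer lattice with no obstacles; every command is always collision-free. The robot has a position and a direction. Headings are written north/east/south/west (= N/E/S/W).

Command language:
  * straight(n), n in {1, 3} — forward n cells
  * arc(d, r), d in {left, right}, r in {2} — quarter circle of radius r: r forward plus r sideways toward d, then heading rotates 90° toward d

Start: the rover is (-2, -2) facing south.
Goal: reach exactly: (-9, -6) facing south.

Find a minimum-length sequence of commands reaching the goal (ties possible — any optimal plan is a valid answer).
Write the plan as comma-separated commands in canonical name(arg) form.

start: (-2, -2) facing south
t=1 arc(right, 2) ⇒ (-4, -4) facing west
t=2 straight(3) ⇒ (-7, -4) facing west
t=3 arc(left, 2) ⇒ (-9, -6) facing south
minimal: 3 command(s), checked below 3.

arc(right, 2), straight(3), arc(left, 2)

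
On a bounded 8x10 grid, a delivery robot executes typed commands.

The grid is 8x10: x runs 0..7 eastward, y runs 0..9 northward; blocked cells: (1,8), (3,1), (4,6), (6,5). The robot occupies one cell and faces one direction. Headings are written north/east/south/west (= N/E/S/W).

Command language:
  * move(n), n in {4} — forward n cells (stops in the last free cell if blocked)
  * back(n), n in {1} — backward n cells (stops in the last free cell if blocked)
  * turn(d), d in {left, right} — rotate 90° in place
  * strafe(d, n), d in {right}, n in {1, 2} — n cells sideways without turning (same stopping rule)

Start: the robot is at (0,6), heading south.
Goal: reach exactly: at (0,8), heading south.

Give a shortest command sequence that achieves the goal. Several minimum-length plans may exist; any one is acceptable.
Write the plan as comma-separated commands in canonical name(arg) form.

from: at (0,6), heading south
step 1 (back(1)): at (0,7), heading south
step 2 (back(1)): at (0,8), heading south
nothing shorter than 2 reaches the goal.

back(1), back(1)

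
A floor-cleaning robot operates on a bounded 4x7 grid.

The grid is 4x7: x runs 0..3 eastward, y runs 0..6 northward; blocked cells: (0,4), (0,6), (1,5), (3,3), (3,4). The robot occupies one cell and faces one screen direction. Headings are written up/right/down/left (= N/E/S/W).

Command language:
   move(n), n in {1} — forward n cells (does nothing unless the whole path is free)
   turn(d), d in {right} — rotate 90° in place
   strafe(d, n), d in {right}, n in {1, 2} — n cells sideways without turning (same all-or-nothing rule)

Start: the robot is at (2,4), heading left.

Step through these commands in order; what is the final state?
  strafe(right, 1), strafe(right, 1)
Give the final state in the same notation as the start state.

start: at (2,4), heading left
step 1 (strafe(right, 1)): at (2,5), heading left
step 2 (strafe(right, 1)): at (2,6), heading left

at (2,6), heading left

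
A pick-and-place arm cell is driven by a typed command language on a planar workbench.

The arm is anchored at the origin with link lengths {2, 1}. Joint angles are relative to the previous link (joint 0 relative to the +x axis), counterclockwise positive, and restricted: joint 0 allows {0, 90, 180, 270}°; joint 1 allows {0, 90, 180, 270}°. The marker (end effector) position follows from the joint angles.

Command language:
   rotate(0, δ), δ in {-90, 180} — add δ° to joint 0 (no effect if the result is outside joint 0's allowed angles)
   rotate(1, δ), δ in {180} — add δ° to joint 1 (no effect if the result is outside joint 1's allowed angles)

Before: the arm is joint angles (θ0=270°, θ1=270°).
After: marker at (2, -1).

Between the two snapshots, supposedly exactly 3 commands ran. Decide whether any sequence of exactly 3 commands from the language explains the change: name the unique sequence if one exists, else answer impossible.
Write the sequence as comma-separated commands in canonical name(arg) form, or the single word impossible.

start: joint angles (θ0=270°, θ1=270°)
1. rotate(0, -90) → joint angles (θ0=180°, θ1=270°)
2. rotate(0, -90) → joint angles (θ0=90°, θ1=270°)
3. rotate(0, -90) → joint angles (θ0=0°, θ1=270°)
no rival 3-sequence matches.

rotate(0, -90), rotate(0, -90), rotate(0, -90)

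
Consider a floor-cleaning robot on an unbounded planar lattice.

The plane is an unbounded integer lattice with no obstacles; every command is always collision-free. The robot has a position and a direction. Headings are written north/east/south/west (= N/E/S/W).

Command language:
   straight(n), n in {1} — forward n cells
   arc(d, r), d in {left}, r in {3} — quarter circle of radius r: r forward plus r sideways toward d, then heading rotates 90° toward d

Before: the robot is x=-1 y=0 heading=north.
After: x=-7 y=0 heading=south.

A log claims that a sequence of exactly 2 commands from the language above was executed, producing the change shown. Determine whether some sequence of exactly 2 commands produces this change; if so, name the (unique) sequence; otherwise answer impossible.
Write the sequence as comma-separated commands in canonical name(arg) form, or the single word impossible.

key: position moved to (-7,0) AND the heading swung to S — translation plus rotation needed
begin: x=-1 y=0 heading=north
t=1 arc(left, 3) ⇒ x=-4 y=3 heading=west
t=2 arc(left, 3) ⇒ x=-7 y=0 heading=south
no rival 2-sequence matches.

arc(left, 3), arc(left, 3)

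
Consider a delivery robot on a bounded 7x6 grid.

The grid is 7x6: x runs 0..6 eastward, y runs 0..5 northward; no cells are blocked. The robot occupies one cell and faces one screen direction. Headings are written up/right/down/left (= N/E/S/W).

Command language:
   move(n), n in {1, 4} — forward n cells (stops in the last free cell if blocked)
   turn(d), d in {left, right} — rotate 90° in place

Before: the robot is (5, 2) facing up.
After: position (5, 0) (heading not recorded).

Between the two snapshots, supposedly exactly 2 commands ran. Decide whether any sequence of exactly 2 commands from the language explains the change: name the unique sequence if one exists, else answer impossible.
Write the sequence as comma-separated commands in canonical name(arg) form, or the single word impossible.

impossible

every 2-command combo misses the target.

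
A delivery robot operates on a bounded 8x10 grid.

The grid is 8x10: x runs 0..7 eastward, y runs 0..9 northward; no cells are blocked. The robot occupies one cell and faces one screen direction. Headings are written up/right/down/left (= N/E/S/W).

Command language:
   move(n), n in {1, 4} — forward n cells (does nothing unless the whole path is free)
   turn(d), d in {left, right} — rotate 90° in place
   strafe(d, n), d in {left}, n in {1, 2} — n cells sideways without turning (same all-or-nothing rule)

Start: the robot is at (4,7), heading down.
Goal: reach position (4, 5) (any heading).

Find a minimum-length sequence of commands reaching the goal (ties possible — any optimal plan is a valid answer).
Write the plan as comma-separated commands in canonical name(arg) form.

initial: at (4,7), heading down
step 1 (turn(right)): at (4,7), heading left
step 2 (strafe(left, 2)): at (4,5), heading left
minimal: 2 command(s), checked below 2.

turn(right), strafe(left, 2)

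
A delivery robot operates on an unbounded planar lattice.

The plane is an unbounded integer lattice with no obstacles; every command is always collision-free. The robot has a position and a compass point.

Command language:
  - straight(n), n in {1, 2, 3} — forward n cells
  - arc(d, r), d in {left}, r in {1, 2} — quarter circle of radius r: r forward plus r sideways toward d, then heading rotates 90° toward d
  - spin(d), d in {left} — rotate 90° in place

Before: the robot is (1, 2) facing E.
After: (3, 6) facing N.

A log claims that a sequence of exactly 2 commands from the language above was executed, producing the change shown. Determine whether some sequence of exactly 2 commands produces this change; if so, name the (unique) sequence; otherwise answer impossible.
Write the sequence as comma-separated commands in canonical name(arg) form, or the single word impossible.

key: running straight(2) before arc(left, 2) would end elsewhere — order is forced
t0: (1, 2) facing E
1. arc(left, 2) → (3, 4) facing N
2. straight(2) → (3, 6) facing N
no rival 2-sequence matches.

arc(left, 2), straight(2)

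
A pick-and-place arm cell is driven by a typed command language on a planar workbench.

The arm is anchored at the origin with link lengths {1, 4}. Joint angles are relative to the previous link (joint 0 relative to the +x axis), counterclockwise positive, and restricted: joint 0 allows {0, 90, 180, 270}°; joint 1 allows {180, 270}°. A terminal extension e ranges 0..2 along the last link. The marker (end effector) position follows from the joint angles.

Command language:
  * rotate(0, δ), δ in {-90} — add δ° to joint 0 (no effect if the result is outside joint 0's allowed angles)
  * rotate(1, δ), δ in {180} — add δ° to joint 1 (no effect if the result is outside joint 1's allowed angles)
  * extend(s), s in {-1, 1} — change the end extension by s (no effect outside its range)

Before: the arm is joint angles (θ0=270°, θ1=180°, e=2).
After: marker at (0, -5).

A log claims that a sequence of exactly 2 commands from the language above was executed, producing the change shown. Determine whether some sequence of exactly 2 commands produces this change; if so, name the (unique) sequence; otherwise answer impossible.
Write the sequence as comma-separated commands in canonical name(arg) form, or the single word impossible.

from: joint angles (θ0=270°, θ1=180°, e=2)
step 1 (rotate(0, -90)): joint angles (θ0=180°, θ1=180°, e=2)
step 2 (rotate(0, -90)): joint angles (θ0=90°, θ1=180°, e=2)
no rival 2-sequence matches.

rotate(0, -90), rotate(0, -90)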